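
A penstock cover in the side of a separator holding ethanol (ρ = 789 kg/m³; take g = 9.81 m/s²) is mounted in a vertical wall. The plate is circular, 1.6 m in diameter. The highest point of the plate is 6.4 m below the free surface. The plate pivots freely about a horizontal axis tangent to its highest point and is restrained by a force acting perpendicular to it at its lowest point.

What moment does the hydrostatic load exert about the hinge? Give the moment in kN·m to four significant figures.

M ≈ 92.13 kN·m

γ = ρg = 789 × 9.81 / 1000 = 7.74009 kN/m³.
The centroid is at the centre, 0.8 m below the top of the plate, so the centroid depth is h_c = 6.4 + 0.8 = 7.2 m.
A = π(0.8)² = 2.01062 m².
Resultant F = γ·h_c·A = 7.74009 × 7.2 × 2.01062 = 112.049 kN.
I_c = πr⁴/4 = π × 0.8⁴/4 = 0.321699 m⁴.
Centre of pressure: y_p = y_c + I_c/(y_c·A) = 7.2 + 0.321699/(7.2 × 2.01062) = 7.2 + 0.0222222 = 7.22222 m along the plane.
The resultant acts 0.8 + 0.0222222 = 0.822222 m (along the plate) below the hinge at the top edge, so the moment about the hinge is M = F × 0.822222 = 112.049 × 0.822222 = 92.1292 kN·m.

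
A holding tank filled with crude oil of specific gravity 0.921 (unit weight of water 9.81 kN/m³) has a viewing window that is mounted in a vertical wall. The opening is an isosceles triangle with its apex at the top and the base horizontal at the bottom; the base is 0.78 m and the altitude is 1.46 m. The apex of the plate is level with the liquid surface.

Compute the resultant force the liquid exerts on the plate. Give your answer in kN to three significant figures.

γ = 0.921 × 9.81 = 9.03501 kN/m³.
With the apex up, the centroid sits 2h/3 = 2 × 1.46/3 = 0.973333 m below the apex, so the centroid depth is h_c = 0.973333 m.
A = ½ × 0.78 × 1.46 = 0.5694 m².
Resultant F = γ·h_c·A = 9.03501 × 0.973333 × 0.5694 = 5.00735 kN.

F ≈ 5.01 kN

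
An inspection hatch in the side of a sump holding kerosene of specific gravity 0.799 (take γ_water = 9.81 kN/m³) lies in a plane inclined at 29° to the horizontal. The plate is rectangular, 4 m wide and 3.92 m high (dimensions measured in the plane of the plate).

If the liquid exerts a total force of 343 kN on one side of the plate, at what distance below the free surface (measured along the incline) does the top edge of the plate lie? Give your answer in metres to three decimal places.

y_top ≈ 3.797 m

γ = 0.799 × 9.81 = 7.83819 kN/m³.
A = 4 × 3.92 = 15.68 m².
From F = γ·h_c·A, the centroid depth is h_c = 343/(7.83819 × 15.68) = 2.79082 m.
Let θ = 29° be the plate's angle to the horizontal; measure y along the incline from where the plane meets the free surface. Vertical depth h = y·sinθ with sinθ = 0.484810.
Along the incline, y_c = h_c/sinθ = 2.79082/0.484810 = 5.75652 m.
The centroid lies 3.92/2 = 1.96 m below the top edge, so the top edge sits at y_top = 5.75652 − 1.96 = 3.79652 m along the incline.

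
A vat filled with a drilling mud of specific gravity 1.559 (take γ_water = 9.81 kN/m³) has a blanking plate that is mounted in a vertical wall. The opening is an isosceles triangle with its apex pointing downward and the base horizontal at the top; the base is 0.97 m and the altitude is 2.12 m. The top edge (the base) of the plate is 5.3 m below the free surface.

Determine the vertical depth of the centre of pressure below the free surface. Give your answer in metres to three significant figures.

h_p = 6.05 m

γ = 1.559 × 9.81 = 15.29379 kN/m³.
With the apex down, the centroid sits h/3 = 2.12/3 = 0.706667 m below the base (the top edge), so the centroid depth is h_c = 5.3 + 0.706667 = 6.00667 m.
A = ½ × 0.97 × 2.12 = 1.0282 m².
Resultant F = γ·h_c·A = 15.29379 × 6.00667 × 1.0282 = 94.4553 kN.
I_c = b·h³/36 = 0.97 × 2.12³/36 = 0.25673 m⁴.
Centre of pressure: y_p = y_c + I_c/(y_c·A) = 6.00667 + 0.25673/(6.00667 × 1.0282) = 6.00667 + 0.0415686 = 6.04824 m along the plane.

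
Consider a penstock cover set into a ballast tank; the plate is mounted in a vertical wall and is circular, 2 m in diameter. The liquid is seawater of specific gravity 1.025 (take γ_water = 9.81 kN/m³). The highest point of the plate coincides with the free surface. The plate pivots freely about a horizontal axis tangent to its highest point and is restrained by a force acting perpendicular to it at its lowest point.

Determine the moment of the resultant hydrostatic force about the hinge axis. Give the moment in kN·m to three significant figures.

M ≈ 39.5 kN·m

γ = 1.025 × 9.81 = 10.05525 kN/m³.
The centroid is at the centre, 1 m below the top of the plate, so the centroid depth is h_c = 1 m.
A = π(1)² = 3.14159 m².
Resultant F = γ·h_c·A = 10.05525 × 1 × 3.14159 = 31.5895 kN.
I_c = πr⁴/4 = π × 1⁴/4 = 0.785398 m⁴.
Centre of pressure: y_p = y_c + I_c/(y_c·A) = 1 + 0.785398/(1 × 3.14159) = 1 + 0.25 = 1.25 m along the plane.
The resultant acts 1 + 0.25 = 1.25 m (along the plate) below the hinge at the top edge, so the moment about the hinge is M = F × 1.25 = 31.5895 × 1.25 = 39.4869 kN·m.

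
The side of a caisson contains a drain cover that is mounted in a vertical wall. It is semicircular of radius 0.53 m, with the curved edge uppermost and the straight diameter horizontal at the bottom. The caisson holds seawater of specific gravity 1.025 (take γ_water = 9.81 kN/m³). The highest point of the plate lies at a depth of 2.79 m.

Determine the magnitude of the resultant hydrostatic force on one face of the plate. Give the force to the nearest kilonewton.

F ≈ 14 kN

γ = 1.025 × 9.81 = 10.05525 kN/m³.
The centroid lies 4r/(3π) = 0.224939 m above the diameter, so r − 4r/(3π) = 0.53 − 0.224939 = 0.305061 m below the topmost point, so the centroid depth is h_c = 2.79 + 0.305061 = 3.09506 m.
A = πr²/2 = π × 0.53²/2 = 0.441237 m².
Resultant F = γ·h_c·A = 10.05525 × 3.09506 × 0.441237 = 13.732 kN.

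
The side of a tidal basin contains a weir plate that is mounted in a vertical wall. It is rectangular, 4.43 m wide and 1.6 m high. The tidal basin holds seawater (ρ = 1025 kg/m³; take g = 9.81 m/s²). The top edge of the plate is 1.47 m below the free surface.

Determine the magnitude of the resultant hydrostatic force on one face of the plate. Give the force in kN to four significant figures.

γ = ρg = 1025 × 9.81 / 1000 = 10.05525 kN/m³.
The centroid lies 1.6/2 = 0.8 m below the top edge, so the centroid depth is h_c = 1.47 + 0.8 = 2.27 m.
A = 4.43 × 1.6 = 7.088 m².
Resultant F = γ·h_c·A = 10.05525 × 2.27 × 7.088 = 161.787 kN.

F ≈ 161.8 kN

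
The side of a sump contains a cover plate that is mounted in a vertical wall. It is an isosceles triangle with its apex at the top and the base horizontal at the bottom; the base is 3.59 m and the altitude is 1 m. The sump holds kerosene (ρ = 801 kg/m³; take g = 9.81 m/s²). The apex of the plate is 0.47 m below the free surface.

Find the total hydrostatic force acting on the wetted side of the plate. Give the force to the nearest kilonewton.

γ = ρg = 801 × 9.81 / 1000 = 7.85781 kN/m³.
With the apex up, the centroid sits 2h/3 = 2 × 1/3 = 0.666667 m below the apex, so the centroid depth is h_c = 0.47 + 0.666667 = 1.13667 m.
A = ½ × 3.59 × 1 = 1.795 m².
Resultant F = γ·h_c·A = 7.85781 × 1.13667 × 1.795 = 16.0325 kN.

F ≈ 16 kN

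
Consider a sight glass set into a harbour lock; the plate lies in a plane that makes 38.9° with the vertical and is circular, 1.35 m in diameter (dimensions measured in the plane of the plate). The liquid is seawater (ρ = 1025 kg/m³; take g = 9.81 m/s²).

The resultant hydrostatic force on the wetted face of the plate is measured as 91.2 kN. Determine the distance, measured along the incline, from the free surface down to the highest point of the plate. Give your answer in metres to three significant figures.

γ = ρg = 1025 × 9.81 / 1000 = 10.05525 kN/m³.
A = π(0.675)² = 1.43139 m².
From F = γ·h_c·A, the centroid depth is h_c = 91.2/(10.05525 × 1.43139) = 6.33642 m.
The plate makes 38.9° with the vertical, i.e. θ = 90° − 38.9° = 51.1° to the horizontal. Measuring y along the incline from the free-surface line, vertical depth h = y·sinθ with sinθ = 0.778243.
Along the incline, y_c = h_c/sinθ = 6.33642/0.778243 = 8.14196 m.
The centroid is at the centre, 0.675 m below the top of the plate, so the highest point sits at y_top = 8.14196 − 0.675 = 7.46696 m along the incline.

y_top ≈ 7.47 m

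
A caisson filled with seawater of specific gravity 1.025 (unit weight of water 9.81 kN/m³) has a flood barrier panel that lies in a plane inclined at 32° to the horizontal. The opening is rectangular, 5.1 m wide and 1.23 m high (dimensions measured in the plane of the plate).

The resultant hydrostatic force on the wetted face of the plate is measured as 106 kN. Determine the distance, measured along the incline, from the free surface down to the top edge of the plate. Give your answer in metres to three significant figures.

y_top ≈ 2.56 m

γ = 1.025 × 9.81 = 10.05525 kN/m³.
A = 5.1 × 1.23 = 6.273 m².
From F = γ·h_c·A, the centroid depth is h_c = 106/(10.05525 × 6.273) = 1.6805 m.
Let θ = 32° be the plate's angle to the horizontal; measure y along the incline from where the plane meets the free surface. Vertical depth h = y·sinθ with sinθ = 0.529919.
Along the incline, y_c = h_c/sinθ = 1.6805/0.529919 = 3.17124 m.
The centroid lies 1.23/2 = 0.615 m below the top edge, so the top edge sits at y_top = 3.17124 − 0.615 = 2.55624 m along the incline.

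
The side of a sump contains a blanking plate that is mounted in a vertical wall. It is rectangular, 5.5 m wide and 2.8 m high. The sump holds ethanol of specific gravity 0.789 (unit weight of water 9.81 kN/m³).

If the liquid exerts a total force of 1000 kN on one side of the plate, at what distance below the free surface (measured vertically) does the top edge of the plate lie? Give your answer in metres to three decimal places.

d_top ≈ 6.989 m

γ = 0.789 × 9.81 = 7.74009 kN/m³.
A = 5.5 × 2.8 = 15.4 m².
From F = γ·h_c·A, the centroid depth is h_c = 1000/(7.74009 × 15.4) = 8.38945 m.
The centroid lies 2.8/2 = 1.4 m below the top edge, so the top edge sits at h_top = 8.38945 − 1.4 = 6.98945 m below the surface.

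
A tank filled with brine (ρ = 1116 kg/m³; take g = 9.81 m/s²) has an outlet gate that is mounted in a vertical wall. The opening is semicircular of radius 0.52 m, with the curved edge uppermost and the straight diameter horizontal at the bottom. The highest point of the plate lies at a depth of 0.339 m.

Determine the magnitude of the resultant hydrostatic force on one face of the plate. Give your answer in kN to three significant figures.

F ≈ 2.97 kN

γ = ρg = 1116 × 9.81 / 1000 = 10.94796 kN/m³.
The centroid lies 4r/(3π) = 0.220695 m above the diameter, so r − 4r/(3π) = 0.52 − 0.220695 = 0.299305 m below the topmost point, so the centroid depth is h_c = 0.339 + 0.299305 = 0.638305 m.
A = πr²/2 = π × 0.52²/2 = 0.424743 m².
Resultant F = γ·h_c·A = 10.94796 × 0.638305 × 0.424743 = 2.96816 kN.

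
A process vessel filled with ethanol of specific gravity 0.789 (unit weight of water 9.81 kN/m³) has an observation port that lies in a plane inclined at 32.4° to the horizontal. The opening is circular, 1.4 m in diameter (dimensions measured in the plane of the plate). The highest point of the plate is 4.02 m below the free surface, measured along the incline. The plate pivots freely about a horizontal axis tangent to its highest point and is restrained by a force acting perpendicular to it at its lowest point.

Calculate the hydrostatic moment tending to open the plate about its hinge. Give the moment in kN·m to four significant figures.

γ = 0.789 × 9.81 = 7.74009 kN/m³.
Let θ = 32.4° be the plate's angle to the horizontal; measure y along the incline from where the plane meets the free surface. Vertical depth h = y·sinθ with sinθ = 0.535827.
The centroid is at the centre, 0.7 m below the top of the plate, so y_c = 4.02 + 0.7 = 4.72 m and h_c = 4.72 × 0.535827 = 2.5291 m.
A = π(0.7)² = 1.53938 m².
Resultant F = γ·h_c·A = 7.74009 × 2.5291 × 1.53938 = 30.1341 kN.
I_c = πr⁴/4 = π × 0.7⁴/4 = 0.188574 m⁴.
Centre of pressure: y_p = y_c + I_c/(y_c·A) = 4.72 + 0.188574/(4.72 × 1.53938) = 4.72 + 0.0259534 = 4.74595 m along the plane.
The resultant acts 0.7 + 0.0259534 = 0.725953 m (along the plate) below the hinge at the top edge, so the moment about the hinge is M = F × 0.725953 = 30.1341 × 0.725953 = 21.8759 kN·m.

M ≈ 21.88 kN·m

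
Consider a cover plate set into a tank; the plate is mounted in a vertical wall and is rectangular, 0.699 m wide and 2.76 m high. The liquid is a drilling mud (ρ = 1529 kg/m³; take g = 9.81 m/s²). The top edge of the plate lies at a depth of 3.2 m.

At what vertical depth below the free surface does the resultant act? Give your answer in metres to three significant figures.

h_p = 4.72 m

γ = ρg = 1529 × 9.81 / 1000 = 14.99949 kN/m³.
The centroid lies 2.76/2 = 1.38 m below the top edge, so the centroid depth is h_c = 3.2 + 1.38 = 4.58 m.
A = 0.699 × 2.76 = 1.92924 m².
Resultant F = γ·h_c·A = 14.99949 × 4.58 × 1.92924 = 132.534 kN.
I_c = b·h³/12 = 0.699 × 2.76³/12 = 1.22468 m⁴.
Centre of pressure: y_p = y_c + I_c/(y_c·A) = 4.58 + 1.22468/(4.58 × 1.92924) = 4.58 + 0.138602 = 4.7186 m along the plane.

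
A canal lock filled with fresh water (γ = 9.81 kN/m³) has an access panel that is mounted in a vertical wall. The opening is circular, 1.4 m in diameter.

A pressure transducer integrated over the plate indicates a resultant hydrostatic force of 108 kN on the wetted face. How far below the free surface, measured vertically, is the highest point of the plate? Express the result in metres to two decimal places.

d_top ≈ 6.45 m

γ = 9.81 kN/m³.
A = π(0.7)² = 1.53938 m².
From F = γ·h_c·A, the centroid depth is h_c = 108/(9.81 × 1.53938) = 7.15169 m.
The centroid is at the centre, 0.7 m below the top of the plate, so the highest point sits at h_top = 7.15169 − 0.7 = 6.45169 m below the surface.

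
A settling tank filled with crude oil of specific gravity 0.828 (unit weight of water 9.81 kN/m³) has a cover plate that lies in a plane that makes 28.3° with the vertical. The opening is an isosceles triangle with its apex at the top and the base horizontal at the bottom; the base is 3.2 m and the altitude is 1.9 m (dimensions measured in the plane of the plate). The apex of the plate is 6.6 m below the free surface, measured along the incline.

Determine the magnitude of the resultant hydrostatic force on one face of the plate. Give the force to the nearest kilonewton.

F ≈ 171 kN

γ = 0.828 × 9.81 = 8.12268 kN/m³.
The plate makes 28.3° with the vertical, i.e. θ = 90° − 28.3° = 61.7° to the horizontal. Measuring y along the incline from the free-surface line, vertical depth h = y·sinθ with sinθ = 0.880477.
With the apex up, the centroid sits 2h/3 = 2 × 1.9/3 = 1.26667 m below the apex, so y_c = 6.6 + 1.26667 = 7.86667 m and h_c = 7.86667 × 0.880477 = 6.92642 m.
A = ½ × 3.2 × 1.9 = 3.04 m².
Resultant F = γ·h_c·A = 8.12268 × 6.92642 × 3.04 = 171.034 kN.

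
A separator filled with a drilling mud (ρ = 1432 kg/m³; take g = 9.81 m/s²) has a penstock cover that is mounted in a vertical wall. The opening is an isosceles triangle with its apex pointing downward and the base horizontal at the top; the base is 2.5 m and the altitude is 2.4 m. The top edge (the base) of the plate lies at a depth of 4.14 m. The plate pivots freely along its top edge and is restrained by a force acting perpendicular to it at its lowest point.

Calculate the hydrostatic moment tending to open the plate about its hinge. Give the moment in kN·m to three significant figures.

γ = ρg = 1432 × 9.81 / 1000 = 14.04792 kN/m³.
With the apex down, the centroid sits h/3 = 2.4/3 = 0.8 m below the base (the top edge), so the centroid depth is h_c = 4.14 + 0.8 = 4.94 m.
A = ½ × 2.5 × 2.4 = 3 m².
Resultant F = γ·h_c·A = 14.04792 × 4.94 × 3 = 208.19 kN.
I_c = b·h³/36 = 2.5 × 2.4³/36 = 0.96 m⁴.
Centre of pressure: y_p = y_c + I_c/(y_c·A) = 4.94 + 0.96/(4.94 × 3) = 4.94 + 0.0647773 = 5.00478 m along the plane.
The resultant acts 0.8 + 0.0647773 = 0.864777 m (along the plate) below the hinge at the top edge, so the moment about the hinge is M = F × 0.864777 = 208.19 × 0.864777 = 180.038 kN·m.

M ≈ 180 kN·m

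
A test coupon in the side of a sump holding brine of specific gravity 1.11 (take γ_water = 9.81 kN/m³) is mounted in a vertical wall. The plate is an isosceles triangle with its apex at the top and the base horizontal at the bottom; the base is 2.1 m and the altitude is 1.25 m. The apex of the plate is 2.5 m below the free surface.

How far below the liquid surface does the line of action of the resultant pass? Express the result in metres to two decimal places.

γ = 1.11 × 9.81 = 10.8891 kN/m³.
With the apex up, the centroid sits 2h/3 = 2 × 1.25/3 = 0.833333 m below the apex, so the centroid depth is h_c = 2.5 + 0.833333 = 3.33333 m.
A = ½ × 2.1 × 1.25 = 1.3125 m².
Resultant F = γ·h_c·A = 10.8891 × 3.33333 × 1.3125 = 47.6398 kN.
I_c = b·h³/36 = 2.1 × 1.25³/36 = 0.113932 m⁴.
Centre of pressure: y_p = y_c + I_c/(y_c·A) = 3.33333 + 0.113932/(3.33333 × 1.3125) = 3.33333 + 0.0260416 = 3.35937 m along the plane.

h_p = 3.36 m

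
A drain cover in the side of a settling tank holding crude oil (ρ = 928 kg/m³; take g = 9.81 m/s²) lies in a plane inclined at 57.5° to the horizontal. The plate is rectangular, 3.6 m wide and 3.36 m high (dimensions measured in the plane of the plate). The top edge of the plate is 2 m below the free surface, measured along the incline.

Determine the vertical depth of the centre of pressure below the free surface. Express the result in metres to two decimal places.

γ = ρg = 928 × 9.81 / 1000 = 9.10368 kN/m³.
Let θ = 57.5° be the plate's angle to the horizontal; measure y along the incline from where the plane meets the free surface. Vertical depth h = y·sinθ with sinθ = 0.843391.
The centroid lies 3.36/2 = 1.68 m below the top edge, so y_c = 2 + 1.68 = 3.68 m and h_c = 3.68 × 0.843391 = 3.10368 m.
A = 3.6 × 3.36 = 12.096 m².
Resultant F = γ·h_c·A = 9.10368 × 3.10368 × 12.096 = 341.771 kN.
I_c = b·h³/12 = 3.6 × 3.36³/12 = 11.3799 m⁴.
Centre of pressure: y_p = y_c + I_c/(y_c·A) = 3.68 + 11.3799/(3.68 × 12.096) = 3.68 + 0.255652 = 3.93565 m along the plane.
Vertically, h_p = y_p·sinθ = 3.93565 × 0.843391 = 3.31929 m.

h_p = 3.32 m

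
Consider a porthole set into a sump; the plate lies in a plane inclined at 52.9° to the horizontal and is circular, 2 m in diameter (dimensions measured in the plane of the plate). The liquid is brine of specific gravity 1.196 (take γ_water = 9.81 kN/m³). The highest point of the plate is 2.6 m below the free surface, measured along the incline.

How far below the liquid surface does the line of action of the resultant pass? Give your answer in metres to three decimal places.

h_p = 2.927 m

γ = 1.196 × 9.81 = 11.73276 kN/m³.
Let θ = 52.9° be the plate's angle to the horizontal; measure y along the incline from where the plane meets the free surface. Vertical depth h = y·sinθ with sinθ = 0.797584.
The centroid is at the centre, 1 m below the top of the plate, so y_c = 2.6 + 1 = 3.6 m and h_c = 3.6 × 0.797584 = 2.8713 m.
A = π(1)² = 3.14159 m².
Resultant F = γ·h_c·A = 11.73276 × 2.8713 × 3.14159 = 105.835 kN.
I_c = πr⁴/4 = π × 1⁴/4 = 0.785398 m⁴.
Centre of pressure: y_p = y_c + I_c/(y_c·A) = 3.6 + 0.785398/(3.6 × 3.14159) = 3.6 + 0.0694445 = 3.66944 m along the plane.
Vertically, h_p = y_p·sinθ = 3.66944 × 0.797584 = 2.92669 m.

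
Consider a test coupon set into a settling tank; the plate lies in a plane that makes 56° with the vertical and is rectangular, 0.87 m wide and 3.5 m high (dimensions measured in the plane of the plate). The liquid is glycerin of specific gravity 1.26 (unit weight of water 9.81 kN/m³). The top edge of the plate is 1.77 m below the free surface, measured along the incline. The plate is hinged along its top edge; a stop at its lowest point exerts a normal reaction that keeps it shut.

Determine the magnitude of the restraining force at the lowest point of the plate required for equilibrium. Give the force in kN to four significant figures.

P ≈ 43.18 kN

γ = 1.26 × 9.81 = 12.3606 kN/m³.
The plate makes 56° with the vertical, i.e. θ = 90° − 56° = 34° to the horizontal. Measuring y along the incline from the free-surface line, vertical depth h = y·sinθ with sinθ = 0.559193.
The centroid lies 3.5/2 = 1.75 m below the top edge, so y_c = 1.77 + 1.75 = 3.52 m and h_c = 3.52 × 0.559193 = 1.96836 m.
A = 0.87 × 3.5 = 3.045 m².
Resultant F = γ·h_c·A = 12.3606 × 1.96836 × 3.045 = 74.0852 kN.
I_c = b·h³/12 = 0.87 × 3.5³/12 = 3.10844 m⁴.
Centre of pressure: y_p = y_c + I_c/(y_c·A) = 3.52 + 3.10844/(3.52 × 3.045) = 3.52 + 0.29001 = 3.81001 m along the plane.
The resultant acts 1.75 + 0.29001 = 2.04001 m (along the plate) below the hinge at the top edge, so the moment about the hinge is M = F × 2.04001 = 74.0852 × 2.04001 = 151.135 kN·m.
A normal force at the bottom, 3.5 m from the hinge, must supply this moment: P = 151.135/3.5 = 43.1814 kN.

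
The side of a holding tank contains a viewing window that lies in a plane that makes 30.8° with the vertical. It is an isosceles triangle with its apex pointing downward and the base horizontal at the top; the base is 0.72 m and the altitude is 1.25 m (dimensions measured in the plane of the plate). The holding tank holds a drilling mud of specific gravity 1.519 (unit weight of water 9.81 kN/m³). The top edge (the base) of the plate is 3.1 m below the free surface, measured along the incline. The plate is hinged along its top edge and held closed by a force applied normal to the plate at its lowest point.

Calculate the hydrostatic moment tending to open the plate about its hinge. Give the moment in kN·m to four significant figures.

γ = 1.519 × 9.81 = 14.90139 kN/m³.
The plate makes 30.8° with the vertical, i.e. θ = 90° − 30.8° = 59.2° to the horizontal. Measuring y along the incline from the free-surface line, vertical depth h = y·sinθ with sinθ = 0.858960.
With the apex down, the centroid sits h/3 = 1.25/3 = 0.416667 m below the base (the top edge), so y_c = 3.1 + 0.416667 = 3.51667 m and h_c = 3.51667 × 0.858960 = 3.02068 m.
A = ½ × 0.72 × 1.25 = 0.45 m².
Resultant F = γ·h_c·A = 14.90139 × 3.02068 × 0.45 = 20.2555 kN.
I_c = b·h³/36 = 0.72 × 1.25³/36 = 0.0390625 m⁴.
Centre of pressure: y_p = y_c + I_c/(y_c·A) = 3.51667 + 0.0390625/(3.51667 × 0.45) = 3.51667 + 0.024684 = 3.54135 m along the plane.
The resultant acts 0.416667 + 0.024684 = 0.441351 m (along the plate) below the hinge at the top edge, so the moment about the hinge is M = F × 0.441351 = 20.2555 × 0.441351 = 8.93979 kN·m.

M ≈ 8.940 kN·m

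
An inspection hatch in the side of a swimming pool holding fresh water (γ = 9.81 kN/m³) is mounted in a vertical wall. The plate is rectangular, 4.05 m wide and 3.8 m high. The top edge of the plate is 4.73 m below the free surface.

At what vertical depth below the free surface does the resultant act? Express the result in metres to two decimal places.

h_p = 6.81 m

γ = 9.81 kN/m³.
The centroid lies 3.8/2 = 1.9 m below the top edge, so the centroid depth is h_c = 4.73 + 1.9 = 6.63 m.
A = 4.05 × 3.8 = 15.39 m².
Resultant F = γ·h_c·A = 9.81 × 6.63 × 15.39 = 1000.97 kN.
I_c = b·h³/12 = 4.05 × 3.8³/12 = 18.5193 m⁴.
Centre of pressure: y_p = y_c + I_c/(y_c·A) = 6.63 + 18.5193/(6.63 × 15.39) = 6.63 + 0.181498 = 6.8115 m along the plane.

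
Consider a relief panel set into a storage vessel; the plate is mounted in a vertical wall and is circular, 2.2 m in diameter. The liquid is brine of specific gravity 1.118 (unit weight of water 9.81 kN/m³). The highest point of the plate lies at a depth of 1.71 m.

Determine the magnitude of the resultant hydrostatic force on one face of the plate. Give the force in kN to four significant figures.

F ≈ 117.2 kN

γ = 1.118 × 9.81 = 10.96758 kN/m³.
The centroid is at the centre, 1.1 m below the top of the plate, so the centroid depth is h_c = 1.71 + 1.1 = 2.81 m.
A = π(1.1)² = 3.80133 m².
Resultant F = γ·h_c·A = 10.96758 × 2.81 × 3.80133 = 117.153 kN.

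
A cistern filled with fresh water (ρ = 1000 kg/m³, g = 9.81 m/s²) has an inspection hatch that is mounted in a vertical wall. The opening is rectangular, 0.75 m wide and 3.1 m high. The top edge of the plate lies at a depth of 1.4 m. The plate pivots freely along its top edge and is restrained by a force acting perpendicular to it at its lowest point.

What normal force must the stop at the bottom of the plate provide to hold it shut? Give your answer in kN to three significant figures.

γ = ρg = 1000 × 9.81 = 9810 N/m³ = 9.81 kN/m³.
The centroid lies 3.1/2 = 1.55 m below the top edge, so the centroid depth is h_c = 1.4 + 1.55 = 2.95 m.
A = 0.75 × 3.1 = 2.325 m².
Resultant F = γ·h_c·A = 9.81 × 2.95 × 2.325 = 67.2843 kN.
I_c = b·h³/12 = 0.75 × 3.1³/12 = 1.86194 m⁴.
Centre of pressure: y_p = y_c + I_c/(y_c·A) = 2.95 + 1.86194/(2.95 × 2.325) = 2.95 + 0.271469 = 3.22147 m along the plane.
The resultant acts 1.55 + 0.271469 = 1.82147 m (along the plate) below the hinge at the top edge, so the moment about the hinge is M = F × 1.82147 = 67.2843 × 1.82147 = 122.556 kN·m.
A normal force at the bottom, 3.1 m from the hinge, must supply this moment: P = 122.556/3.1 = 39.5342 kN.

P ≈ 39.5 kN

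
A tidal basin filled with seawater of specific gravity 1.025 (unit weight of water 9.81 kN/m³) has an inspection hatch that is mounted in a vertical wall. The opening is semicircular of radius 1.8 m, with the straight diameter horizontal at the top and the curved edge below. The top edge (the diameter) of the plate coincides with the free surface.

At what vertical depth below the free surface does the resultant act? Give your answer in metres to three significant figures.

γ = 1.025 × 9.81 = 10.05525 kN/m³.
The centroid of a semicircle lies 4r/(3π) = 0.763944 m from the diameter, here below the top edge, so the centroid depth is h_c = 0.763944 m.
A = πr²/2 = π × 1.8²/2 = 5.08938 m².
Resultant F = γ·h_c·A = 10.05525 × 0.763944 × 5.08938 = 39.0948 kN.
I_c = (π/8 − 8/(9π))·r⁴ = 0.109757 × 1.8⁴ = 1.15219 m⁴.
Centre of pressure: y_p = y_c + I_c/(y_c·A) = 0.763944 + 1.15219/(0.763944 × 5.08938) = 0.763944 + 0.296345 = 1.06029 m along the plane.

h_p = 1.06 m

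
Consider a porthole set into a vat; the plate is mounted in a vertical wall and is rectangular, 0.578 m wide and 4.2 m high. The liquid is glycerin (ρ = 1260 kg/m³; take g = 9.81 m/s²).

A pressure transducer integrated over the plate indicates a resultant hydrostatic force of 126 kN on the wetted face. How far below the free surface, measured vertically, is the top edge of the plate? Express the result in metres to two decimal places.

d_top ≈ 2.10 m

γ = ρg = 1260 × 9.81 / 1000 = 12.3606 kN/m³.
A = 0.578 × 4.2 = 2.4276 m².
From F = γ·h_c·A, the centroid depth is h_c = 126/(12.3606 × 2.4276) = 4.19908 m.
The centroid lies 4.2/2 = 2.1 m below the top edge, so the top edge sits at h_top = 4.19908 − 2.1 = 2.09908 m below the surface.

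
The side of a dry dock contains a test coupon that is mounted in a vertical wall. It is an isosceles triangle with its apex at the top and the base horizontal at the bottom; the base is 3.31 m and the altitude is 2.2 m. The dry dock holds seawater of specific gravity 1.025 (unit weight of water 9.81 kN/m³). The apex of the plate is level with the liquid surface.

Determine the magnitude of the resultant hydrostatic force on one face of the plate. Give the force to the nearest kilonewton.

γ = 1.025 × 9.81 = 10.05525 kN/m³.
With the apex up, the centroid sits 2h/3 = 2 × 2.2/3 = 1.46667 m below the apex, so the centroid depth is h_c = 1.46667 m.
A = ½ × 3.31 × 2.2 = 3.641 m².
Resultant F = γ·h_c·A = 10.05525 × 1.46667 × 3.641 = 53.6965 kN.

F ≈ 54 kN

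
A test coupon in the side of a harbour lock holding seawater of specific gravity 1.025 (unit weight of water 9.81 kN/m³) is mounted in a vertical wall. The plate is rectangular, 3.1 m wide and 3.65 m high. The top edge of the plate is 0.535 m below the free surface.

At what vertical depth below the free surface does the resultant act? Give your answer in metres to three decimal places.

h_p = 2.830 m

γ = 1.025 × 9.81 = 10.05525 kN/m³.
The centroid lies 3.65/2 = 1.825 m below the top edge, so the centroid depth is h_c = 0.535 + 1.825 = 2.36 m.
A = 3.1 × 3.65 = 11.315 m².
Resultant F = γ·h_c·A = 10.05525 × 2.36 × 11.315 = 268.509 kN.
I_c = b·h³/12 = 3.1 × 3.65³/12 = 12.562 m⁴.
Centre of pressure: y_p = y_c + I_c/(y_c·A) = 2.36 + 12.562/(2.36 × 11.315) = 2.36 + 0.470427 = 2.83043 m along the plane.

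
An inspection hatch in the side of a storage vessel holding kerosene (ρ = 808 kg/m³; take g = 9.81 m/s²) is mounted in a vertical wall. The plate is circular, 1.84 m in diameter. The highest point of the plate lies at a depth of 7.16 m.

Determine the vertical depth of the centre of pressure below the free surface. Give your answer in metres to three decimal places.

γ = ρg = 808 × 9.81 / 1000 = 7.92648 kN/m³.
The centroid is at the centre, 0.92 m below the top of the plate, so the centroid depth is h_c = 7.16 + 0.92 = 8.08 m.
A = π(0.92)² = 2.65904 m².
Resultant F = γ·h_c·A = 7.92648 × 8.08 × 2.65904 = 170.301 kN.
I_c = πr⁴/4 = π × 0.92⁴/4 = 0.562654 m⁴.
Centre of pressure: y_p = y_c + I_c/(y_c·A) = 8.08 + 0.562654/(8.08 × 2.65904) = 8.08 + 0.0261882 = 8.10619 m along the plane.

h_p = 8.106 m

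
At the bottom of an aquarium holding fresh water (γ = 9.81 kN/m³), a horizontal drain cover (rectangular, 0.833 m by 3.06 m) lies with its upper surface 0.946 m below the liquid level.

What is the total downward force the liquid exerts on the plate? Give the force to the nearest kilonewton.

γ = 9.81 kN/m³.
The plate is horizontal, so pressure is uniform at p = γ·h = 9.81 × 0.946 = 9.28026 kN/m².
A = 0.833 × 3.06 = 2.54898 m².
F = p·A = 9.28026 × 2.54898 = 23.6552 kN.

F ≈ 24 kN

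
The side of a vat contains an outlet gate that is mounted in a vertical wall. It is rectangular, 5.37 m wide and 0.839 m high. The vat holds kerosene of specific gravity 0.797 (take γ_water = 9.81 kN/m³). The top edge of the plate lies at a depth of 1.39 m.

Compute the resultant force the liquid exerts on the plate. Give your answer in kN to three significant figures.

γ = 0.797 × 9.81 = 7.81857 kN/m³.
The centroid lies 0.839/2 = 0.4195 m below the top edge, so the centroid depth is h_c = 1.39 + 0.4195 = 1.8095 m.
A = 5.37 × 0.839 = 4.50543 m².
Resultant F = γ·h_c·A = 7.81857 × 1.8095 × 4.50543 = 63.7415 kN.

F ≈ 63.7 kN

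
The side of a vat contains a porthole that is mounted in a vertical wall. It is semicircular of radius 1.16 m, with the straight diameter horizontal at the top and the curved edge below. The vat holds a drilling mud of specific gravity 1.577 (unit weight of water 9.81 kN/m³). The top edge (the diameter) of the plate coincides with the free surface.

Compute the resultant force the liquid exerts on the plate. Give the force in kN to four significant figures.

F ≈ 16.10 kN

γ = 1.577 × 9.81 = 15.47037 kN/m³.
The centroid of a semicircle lies 4r/(3π) = 0.492319 m from the diameter, here below the top edge, so the centroid depth is h_c = 0.492319 m.
A = πr²/2 = π × 1.16²/2 = 2.11366 m².
Resultant F = γ·h_c·A = 15.47037 × 0.492319 × 2.11366 = 16.0984 kN.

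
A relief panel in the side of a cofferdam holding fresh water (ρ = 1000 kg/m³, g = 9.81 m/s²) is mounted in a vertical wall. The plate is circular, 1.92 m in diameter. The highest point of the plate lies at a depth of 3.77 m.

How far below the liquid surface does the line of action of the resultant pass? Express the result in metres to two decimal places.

γ = ρg = 1000 × 9.81 = 9810 N/m³ = 9.81 kN/m³.
The centroid is at the centre, 0.96 m below the top of the plate, so the centroid depth is h_c = 3.77 + 0.96 = 4.73 m.
A = π(0.96)² = 2.89529 m².
Resultant F = γ·h_c·A = 9.81 × 4.73 × 2.89529 = 134.345 kN.
I_c = πr⁴/4 = π × 0.96⁴/4 = 0.667075 m⁴.
Centre of pressure: y_p = y_c + I_c/(y_c·A) = 4.73 + 0.667075/(4.73 × 2.89529) = 4.73 + 0.0487104 = 4.77871 m along the plane.

h_p = 4.78 m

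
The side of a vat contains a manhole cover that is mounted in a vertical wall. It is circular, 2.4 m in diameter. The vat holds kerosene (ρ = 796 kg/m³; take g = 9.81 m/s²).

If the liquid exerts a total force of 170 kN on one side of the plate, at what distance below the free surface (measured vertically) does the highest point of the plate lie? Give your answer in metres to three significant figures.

γ = ρg = 796 × 9.81 / 1000 = 7.80876 kN/m³.
A = π(1.2)² = 4.52389 m².
From F = γ·h_c·A, the centroid depth is h_c = 170/(7.80876 × 4.52389) = 4.81232 m.
The centroid is at the centre, 1.2 m below the top of the plate, so the highest point sits at h_top = 4.81232 − 1.2 = 3.61232 m below the surface.

d_top ≈ 3.61 m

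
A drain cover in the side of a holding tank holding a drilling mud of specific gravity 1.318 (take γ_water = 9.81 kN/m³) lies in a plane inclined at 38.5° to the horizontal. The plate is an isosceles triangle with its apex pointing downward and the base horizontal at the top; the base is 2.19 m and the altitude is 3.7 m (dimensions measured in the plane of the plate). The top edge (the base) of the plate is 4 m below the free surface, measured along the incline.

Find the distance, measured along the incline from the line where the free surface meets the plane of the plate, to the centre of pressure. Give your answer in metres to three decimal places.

γ = 1.318 × 9.81 = 12.92958 kN/m³.
Let θ = 38.5° be the plate's angle to the horizontal; measure y along the incline from where the plane meets the free surface. Vertical depth h = y·sinθ with sinθ = 0.622515.
With the apex down, the centroid sits h/3 = 3.7/3 = 1.23333 m below the base (the top edge), so y_c = 4 + 1.23333 = 5.23333 m and h_c = 5.23333 × 0.622515 = 3.25783 m.
A = ½ × 2.19 × 3.7 = 4.0515 m².
Resultant F = γ·h_c·A = 12.92958 × 3.25783 × 4.0515 = 170.659 kN.
I_c = b·h³/36 = 2.19 × 3.7³/36 = 3.08139 m⁴.
Centre of pressure: y_p = y_c + I_c/(y_c·A) = 5.23333 + 3.08139/(5.23333 × 4.0515) = 5.23333 + 0.145329 = 5.37866 m along the plane.

y_p = 5.379 m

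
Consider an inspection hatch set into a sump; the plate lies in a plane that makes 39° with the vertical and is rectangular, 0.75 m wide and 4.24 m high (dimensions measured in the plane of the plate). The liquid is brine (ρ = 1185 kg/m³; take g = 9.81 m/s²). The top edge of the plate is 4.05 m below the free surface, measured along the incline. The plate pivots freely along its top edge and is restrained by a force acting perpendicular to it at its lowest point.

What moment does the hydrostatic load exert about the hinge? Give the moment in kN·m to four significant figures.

γ = ρg = 1185 × 9.81 / 1000 = 11.62485 kN/m³.
The plate makes 39° with the vertical, i.e. θ = 90° − 39° = 51° to the horizontal. Measuring y along the incline from the free-surface line, vertical depth h = y·sinθ with sinθ = 0.777146.
The centroid lies 4.24/2 = 2.12 m below the top edge, so y_c = 4.05 + 2.12 = 6.17 m and h_c = 6.17 × 0.777146 = 4.79499 m.
A = 0.75 × 4.24 = 3.18 m².
Resultant F = γ·h_c·A = 11.62485 × 4.79499 × 3.18 = 177.257 kN.
I_c = b·h³/12 = 0.75 × 4.24³/12 = 4.76406 m⁴.
Centre of pressure: y_p = y_c + I_c/(y_c·A) = 6.17 + 4.76406/(6.17 × 3.18) = 6.17 + 0.242809 = 6.41281 m along the plane.
The resultant acts 2.12 + 0.242809 = 2.36281 m (along the plate) below the hinge at the top edge, so the moment about the hinge is M = F × 2.36281 = 177.257 × 2.36281 = 418.825 kN·m.

M ≈ 418.8 kN·m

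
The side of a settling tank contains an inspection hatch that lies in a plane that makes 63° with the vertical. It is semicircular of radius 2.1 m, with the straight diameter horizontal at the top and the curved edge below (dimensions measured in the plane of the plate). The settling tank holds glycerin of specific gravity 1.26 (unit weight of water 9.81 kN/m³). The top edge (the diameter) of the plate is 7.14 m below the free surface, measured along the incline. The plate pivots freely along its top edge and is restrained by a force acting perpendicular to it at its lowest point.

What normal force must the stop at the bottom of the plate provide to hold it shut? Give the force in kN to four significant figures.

γ = 1.26 × 9.81 = 12.3606 kN/m³.
The plate makes 63° with the vertical, i.e. θ = 90° − 63° = 27° to the horizontal. Measuring y along the incline from the free-surface line, vertical depth h = y·sinθ with sinθ = 0.453990.
The centroid of a semicircle lies 4r/(3π) = 0.891268 m from the diameter, here below the top edge, so y_c = 7.14 + 0.891268 = 8.03127 m and h_c = 8.03127 × 0.453990 = 3.64612 m.
A = πr²/2 = π × 2.1²/2 = 6.92721 m².
Resultant F = γ·h_c·A = 12.3606 × 3.64612 × 6.92721 = 312.197 kN.
I_c = (π/8 − 8/(9π))·r⁴ = 0.109757 × 2.1⁴ = 2.13457 m⁴.
Centre of pressure: y_p = y_c + I_c/(y_c·A) = 8.03127 + 2.13457/(8.03127 × 6.92721) = 8.03127 + 0.0383679 = 8.06964 m along the plane.
The resultant acts 0.891268 + 0.0383679 = 0.929636 m (along the plate) below the hinge at the top edge, so the moment about the hinge is M = F × 0.929636 = 312.197 × 0.929636 = 290.23 kN·m.
A normal force at the bottom, 2.1 m from the hinge, must supply this moment: P = 290.23/2.1 = 138.205 kN.

P ≈ 138.2 kN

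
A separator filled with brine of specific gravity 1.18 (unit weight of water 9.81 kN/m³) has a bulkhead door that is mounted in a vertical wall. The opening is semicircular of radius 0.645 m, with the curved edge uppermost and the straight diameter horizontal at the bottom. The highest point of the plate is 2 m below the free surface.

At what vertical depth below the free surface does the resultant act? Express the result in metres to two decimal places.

γ = 1.18 × 9.81 = 11.5758 kN/m³.
The centroid lies 4r/(3π) = 0.273747 m above the diameter, so r − 4r/(3π) = 0.645 − 0.273747 = 0.371253 m below the topmost point, so the centroid depth is h_c = 2 + 0.371253 = 2.37125 m.
A = πr²/2 = π × 0.645²/2 = 0.653491 m².
Resultant F = γ·h_c·A = 11.5758 × 2.37125 × 0.653491 = 17.9378 kN.
I_c = (π/8 − 8/(9π))·r⁴ = 0.109757 × 0.645⁴ = 0.0189964 m⁴.
Centre of pressure: y_p = y_c + I_c/(y_c·A) = 2.37125 + 0.0189964/(2.37125 × 0.653491) = 2.37125 + 0.012259 = 2.38351 m along the plane.

h_p = 2.38 m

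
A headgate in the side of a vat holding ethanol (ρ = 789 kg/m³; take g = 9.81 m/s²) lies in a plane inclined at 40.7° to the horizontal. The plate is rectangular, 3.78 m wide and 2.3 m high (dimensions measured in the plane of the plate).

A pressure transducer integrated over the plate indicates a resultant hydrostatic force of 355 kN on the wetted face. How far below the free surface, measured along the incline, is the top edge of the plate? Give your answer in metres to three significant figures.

y_top ≈ 6.94 m

γ = ρg = 789 × 9.81 / 1000 = 7.74009 kN/m³.
A = 3.78 × 2.3 = 8.694 m².
From F = γ·h_c·A, the centroid depth is h_c = 355/(7.74009 × 8.694) = 5.27549 m.
Let θ = 40.7° be the plate's angle to the horizontal; measure y along the incline from where the plane meets the free surface. Vertical depth h = y·sinθ with sinθ = 0.652098.
Along the incline, y_c = h_c/sinθ = 5.27549/0.652098 = 8.09003 m.
The centroid lies 2.3/2 = 1.15 m below the top edge, so the top edge sits at y_top = 8.09003 − 1.15 = 6.94003 m along the incline.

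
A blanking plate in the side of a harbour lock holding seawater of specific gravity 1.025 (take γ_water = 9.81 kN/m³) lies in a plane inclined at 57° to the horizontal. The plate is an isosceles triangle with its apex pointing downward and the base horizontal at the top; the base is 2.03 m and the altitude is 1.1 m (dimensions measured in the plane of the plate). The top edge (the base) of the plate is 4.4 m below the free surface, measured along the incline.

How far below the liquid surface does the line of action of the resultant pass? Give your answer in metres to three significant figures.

h_p = 4.01 m

γ = 1.025 × 9.81 = 10.05525 kN/m³.
Let θ = 57° be the plate's angle to the horizontal; measure y along the incline from where the plane meets the free surface. Vertical depth h = y·sinθ with sinθ = 0.838671.
With the apex down, the centroid sits h/3 = 1.1/3 = 0.366667 m below the base (the top edge), so y_c = 4.4 + 0.366667 = 4.76667 m and h_c = 4.76667 × 0.838671 = 3.99767 m.
A = ½ × 2.03 × 1.1 = 1.1165 m².
Resultant F = γ·h_c·A = 10.05525 × 3.99767 × 1.1165 = 44.8806 kN.
I_c = b·h³/36 = 2.03 × 1.1³/36 = 0.0750536 m⁴.
Centre of pressure: y_p = y_c + I_c/(y_c·A) = 4.76667 + 0.0750536/(4.76667 × 1.1165) = 4.76667 + 0.0141026 = 4.78077 m along the plane.
Vertically, h_p = y_p·sinθ = 4.78077 × 0.838671 = 4.00949 m.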